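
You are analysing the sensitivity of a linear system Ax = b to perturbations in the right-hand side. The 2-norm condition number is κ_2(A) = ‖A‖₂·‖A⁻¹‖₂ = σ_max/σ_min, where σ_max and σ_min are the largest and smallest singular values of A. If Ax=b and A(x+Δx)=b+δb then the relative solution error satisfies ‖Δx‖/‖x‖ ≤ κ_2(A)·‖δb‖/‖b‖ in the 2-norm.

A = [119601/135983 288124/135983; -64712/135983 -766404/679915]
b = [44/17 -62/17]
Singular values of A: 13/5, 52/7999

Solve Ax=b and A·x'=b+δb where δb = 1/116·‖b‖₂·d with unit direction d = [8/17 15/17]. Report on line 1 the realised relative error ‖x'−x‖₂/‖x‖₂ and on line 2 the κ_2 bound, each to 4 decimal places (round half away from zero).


σ_max = 13/5, σ_min = 52/7999
κ = σ_max/σ_min = (13/5)/(52/7999) = 399.9500
worst-case relative error ≤ 399.9500 × 1/116 = 3.4478
solve Ax = b  →  x = [284.5799 -116.9083]
‖b‖₂ = 4.4721 and ‖x‖₂ = 307.6577
re-solving with b+δb shifts x by Δx of norm 5.9305
dividing the unrounded norms, ‖Δx‖/‖x‖ = 0.0193
so the bound overstates the realised error by a factor of ≈ 178.8653 (computed from the unrounded values)

0.0193
3.4478


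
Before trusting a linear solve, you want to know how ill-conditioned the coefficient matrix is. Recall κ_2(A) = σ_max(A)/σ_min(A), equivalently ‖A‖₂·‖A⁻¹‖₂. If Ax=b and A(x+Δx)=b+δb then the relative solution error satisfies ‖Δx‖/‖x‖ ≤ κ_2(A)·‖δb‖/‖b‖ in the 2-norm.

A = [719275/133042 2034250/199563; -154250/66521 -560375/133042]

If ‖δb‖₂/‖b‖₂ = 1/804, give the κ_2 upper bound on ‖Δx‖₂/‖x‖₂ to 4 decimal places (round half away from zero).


M = AᵀA = [3624430625/104734756 5096150000/78551067; 5096150000/78551067 114667890625/942612804]. tr(M)=254823125/1630818, det(M)=9765625/13046544
eigenvalues of AᵀA: λ = (tr ± √(tr²−4·det))/2 = 625/4, 15625/3261636
κ = σ_max/σ_min = (25/2)/(125/1806) = 180.6000
κ_2(A)·‖δb‖/‖b‖ = 0.2246

0.2246


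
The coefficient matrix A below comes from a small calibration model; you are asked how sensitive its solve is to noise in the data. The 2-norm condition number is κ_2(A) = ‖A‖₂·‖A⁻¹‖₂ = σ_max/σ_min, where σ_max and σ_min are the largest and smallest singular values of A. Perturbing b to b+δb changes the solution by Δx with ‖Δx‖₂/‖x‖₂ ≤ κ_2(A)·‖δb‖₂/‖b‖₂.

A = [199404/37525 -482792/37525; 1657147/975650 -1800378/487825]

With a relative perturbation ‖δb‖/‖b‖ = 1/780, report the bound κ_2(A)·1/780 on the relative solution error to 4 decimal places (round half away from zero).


M = AᵀA = [47400348649/1523028676 -28418378175/380757169; -28418378175/380757169 68213203876/380757169]. tr(M)=1894989137/9012004, det(M)=11316496/2253001
eigenvalues of AᵀA: λ = (tr ± √(tr²−4·det))/2 = 841/4, 53824/2253001
so κ_2 = √((841/4) / (53824/2253001)) = 93.8125
worst-case relative error ≤ 93.8125 × 1/780 = 0.1203

0.1203


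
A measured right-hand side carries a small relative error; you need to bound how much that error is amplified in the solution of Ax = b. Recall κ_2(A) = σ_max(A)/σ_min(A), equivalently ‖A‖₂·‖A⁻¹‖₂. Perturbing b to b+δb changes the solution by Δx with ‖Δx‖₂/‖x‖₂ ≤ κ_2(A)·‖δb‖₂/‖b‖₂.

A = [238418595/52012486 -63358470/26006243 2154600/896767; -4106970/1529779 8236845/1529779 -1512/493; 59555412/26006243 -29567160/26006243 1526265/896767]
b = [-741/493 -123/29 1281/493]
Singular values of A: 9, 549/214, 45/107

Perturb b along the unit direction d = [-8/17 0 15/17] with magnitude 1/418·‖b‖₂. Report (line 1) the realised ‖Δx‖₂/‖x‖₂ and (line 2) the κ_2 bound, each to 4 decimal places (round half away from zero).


0.0041
0.0512

σ_max = 9, σ_min = 45/107
condition number: 9 ÷ (45/107) = 21.4000
κ_2(A)·‖δb‖/‖b‖ = 0.0512
solve Ax = b  →  x = [-2.9590 1.4114 6.4510]
‖b‖₂ = 5.1962 and ‖x‖₂ = 7.2362
with δb = [-0.0058 0.0000 0.0110], A·Δx = δb → ‖Δx‖ = 0.0296
relative error = 0.0041
tightness: 0.0041 against a bound of 0.0512 (unrounded ratio ≈ 0.0798)


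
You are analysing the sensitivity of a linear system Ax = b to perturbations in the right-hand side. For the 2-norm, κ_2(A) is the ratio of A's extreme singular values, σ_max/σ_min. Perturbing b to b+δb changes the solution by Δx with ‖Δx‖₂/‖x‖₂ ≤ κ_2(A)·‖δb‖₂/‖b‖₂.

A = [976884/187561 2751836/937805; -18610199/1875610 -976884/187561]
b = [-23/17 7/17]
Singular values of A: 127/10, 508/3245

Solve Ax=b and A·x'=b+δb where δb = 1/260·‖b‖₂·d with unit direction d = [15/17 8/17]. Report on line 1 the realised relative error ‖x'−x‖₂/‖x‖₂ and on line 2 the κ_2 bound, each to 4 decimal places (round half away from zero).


0.0054
0.3120

σ_max = 127/10, σ_min = 508/3245
condition number: (127/10) ÷ (508/3245) = 81.1250
κ_2(A)·‖δb‖/‖b‖ = 0.3120
solve Ax = b  →  x = [2.9365 -5.6733]
2-norm of b is 1.4142; of x, 6.3883
re-solving with b+δb shifts x by Δx of norm 0.0347
realised ‖Δx‖/‖x‖ = 0.0054
tightness: 0.0054 against a bound of 0.3120 (unrounded ratio ≈ 0.0174)


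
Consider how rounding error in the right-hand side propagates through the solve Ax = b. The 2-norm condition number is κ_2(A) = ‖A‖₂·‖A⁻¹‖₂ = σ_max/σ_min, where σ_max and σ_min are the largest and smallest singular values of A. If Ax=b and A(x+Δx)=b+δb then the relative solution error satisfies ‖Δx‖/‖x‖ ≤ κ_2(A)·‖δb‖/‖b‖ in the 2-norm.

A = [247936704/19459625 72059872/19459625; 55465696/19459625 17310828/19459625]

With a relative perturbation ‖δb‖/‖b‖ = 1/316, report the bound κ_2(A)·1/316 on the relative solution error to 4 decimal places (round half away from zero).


0.7510

M = AᵀA = [38399198467072/225268890625 11199550432896/225268890625; 11199550432896/225268890625 3267275382928/225268890625]. tr(M)=13333271632/72086045, det(M)=5473632256/9010755625
λ_max, λ_min = (13333271632/72086045 ± √4444087652316503011584/129909947093550625)/2 = 4624/25, 1183744/360430225
σ_max=√(4624/25)=(68/5), σ_min=√(1183744/360430225)=(1088/18985) → κ = 237.3125
worst-case relative error ≤ 237.3125 × 1/316 = 0.7510


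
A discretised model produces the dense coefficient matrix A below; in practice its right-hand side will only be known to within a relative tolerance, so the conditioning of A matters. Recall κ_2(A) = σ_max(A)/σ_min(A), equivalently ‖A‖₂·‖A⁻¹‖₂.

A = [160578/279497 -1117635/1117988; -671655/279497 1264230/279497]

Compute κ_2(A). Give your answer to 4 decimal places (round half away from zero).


M = AᵀA = [283703589/46471489 -1063644615/92942978; -1063644615/92942978 15955709625/743543824]. tr(M)=70916841/2572816, det(M)=99225/2572816
char-poly roots: 441/16 and 225/160801
κ = σ_max/σ_min = (21/4)/(15/401) = 140.3500

140.3500


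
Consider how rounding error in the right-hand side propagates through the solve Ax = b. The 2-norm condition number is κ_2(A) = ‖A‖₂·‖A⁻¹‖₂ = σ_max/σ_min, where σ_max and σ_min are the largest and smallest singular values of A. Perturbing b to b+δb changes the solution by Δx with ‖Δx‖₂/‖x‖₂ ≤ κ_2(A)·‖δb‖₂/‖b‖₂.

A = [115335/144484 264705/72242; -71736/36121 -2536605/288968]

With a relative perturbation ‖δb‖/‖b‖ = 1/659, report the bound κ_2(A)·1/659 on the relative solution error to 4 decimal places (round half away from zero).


AᵀA = [95639021361/20875626256 212495647455/10437813128; 212495647455/10437813128 7555464718425/83502505024]; tr = 4722201549/49674304, det = 57836025/794788864
eigenvalues of AᵀA: λ = (tr ± √(tr²−4·det))/2 = 1521/16, 38025/49674304
σ_max=√(1521/16)=(39/4), σ_min=√(38025/49674304)=(195/7048) → κ = 352.4000
bound on ‖Δx‖/‖x‖: κ·ε = 352.4000·1/659 = 0.5347

0.5347


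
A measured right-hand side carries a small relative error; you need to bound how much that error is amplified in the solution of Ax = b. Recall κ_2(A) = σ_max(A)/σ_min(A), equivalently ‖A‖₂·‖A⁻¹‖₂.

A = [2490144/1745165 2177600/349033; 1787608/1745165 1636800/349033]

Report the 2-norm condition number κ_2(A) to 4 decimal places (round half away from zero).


AᵀA = [375854380096/121824035089 1669698869760/121824035089; 1669698869760/121824035089 7421056000000/121824035089]; tr = 4638257216/72471169, det = 6553600/72471169
char-poly roots: 64 and 102400/72471169
so κ_2 = √(64 / (102400/72471169)) = 212.8250

212.8250


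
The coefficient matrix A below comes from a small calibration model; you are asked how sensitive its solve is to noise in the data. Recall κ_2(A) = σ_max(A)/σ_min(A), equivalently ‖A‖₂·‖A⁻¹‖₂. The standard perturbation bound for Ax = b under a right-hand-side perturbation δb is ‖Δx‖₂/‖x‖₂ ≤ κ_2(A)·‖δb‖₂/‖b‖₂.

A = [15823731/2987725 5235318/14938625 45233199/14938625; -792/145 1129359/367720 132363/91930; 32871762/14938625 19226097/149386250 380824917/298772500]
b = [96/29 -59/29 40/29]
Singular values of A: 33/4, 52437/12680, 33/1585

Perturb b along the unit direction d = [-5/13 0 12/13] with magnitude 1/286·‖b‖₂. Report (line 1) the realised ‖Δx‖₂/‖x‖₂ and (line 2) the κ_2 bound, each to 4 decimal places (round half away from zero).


1.2780
1.3855

largest singular value 33/4, smallest 33/1585
κ = σ_max/σ_min = (33/4)/(33/1585) = 396.2500
κ_2(A)·‖δb‖/‖b‖ = 1.3855
solve Ax = b  →  x = [0.4655 0.0365 0.2749]
‖b‖ = 4.1231, ‖x‖ = 0.5418
re-solving with b+δb shifts x by Δx of norm 0.6924
dividing the unrounded norms, ‖Δx‖/‖x‖ = 1.2780
so the bound overstates the realised error by a factor of ≈ 1.0841 (computed from the unrounded values)


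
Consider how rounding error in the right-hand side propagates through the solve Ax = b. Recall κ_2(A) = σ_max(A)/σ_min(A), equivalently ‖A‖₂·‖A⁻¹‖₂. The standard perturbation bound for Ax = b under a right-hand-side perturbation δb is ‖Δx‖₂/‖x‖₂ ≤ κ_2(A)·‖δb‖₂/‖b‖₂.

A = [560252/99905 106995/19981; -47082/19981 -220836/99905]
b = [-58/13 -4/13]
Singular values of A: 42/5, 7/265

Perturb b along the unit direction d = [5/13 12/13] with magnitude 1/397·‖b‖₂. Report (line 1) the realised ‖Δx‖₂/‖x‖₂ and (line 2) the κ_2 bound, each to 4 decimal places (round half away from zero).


0.0056
0.8010

σ_max = 42/5, σ_min = 7/265
condition number: (42/5) ÷ (7/265) = 318.0000
bound on ‖Δx‖/‖x‖: κ·ε = 318.0000·1/397 = 0.8010
solve Ax = b  →  x = [51.8719 -55.1560]
2-norm of b is 4.4721; of x, 75.7158
δb = ε·‖b‖·d = [0.0043 0.0104]; solving A·Δx = δb gives ‖Δx‖ = 0.4265
realised ‖Δx‖/‖x‖ = 0.0056
realised/bound (from unrounded values) ≈ 0.0070


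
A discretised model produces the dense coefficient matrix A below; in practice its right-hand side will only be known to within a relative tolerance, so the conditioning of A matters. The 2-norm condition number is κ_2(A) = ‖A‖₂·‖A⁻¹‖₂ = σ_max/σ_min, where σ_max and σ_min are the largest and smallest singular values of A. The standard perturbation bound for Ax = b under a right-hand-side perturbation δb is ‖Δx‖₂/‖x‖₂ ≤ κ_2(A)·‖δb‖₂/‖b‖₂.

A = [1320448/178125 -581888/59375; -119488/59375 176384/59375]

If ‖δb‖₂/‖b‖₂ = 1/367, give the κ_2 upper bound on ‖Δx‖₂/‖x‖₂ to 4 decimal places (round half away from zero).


M = AᵀA = [2995326976/50765625 -1330528256/16921875; -1330528256/16921875 591527936/5640625]. tr(M)=332763136/2030625, det(M)=268435456/50765625
eigenvalues of AᵀA: λ = (tr ± √(tr²−4·det))/2 = 4096/25, 65536/2030625
κ_2(A) = √(λ_max/λ_min) = √((4096/25) / (65536/2030625)) = 71.2500
perturbation bound = 71.2500·1/367 = 0.1941

0.1941


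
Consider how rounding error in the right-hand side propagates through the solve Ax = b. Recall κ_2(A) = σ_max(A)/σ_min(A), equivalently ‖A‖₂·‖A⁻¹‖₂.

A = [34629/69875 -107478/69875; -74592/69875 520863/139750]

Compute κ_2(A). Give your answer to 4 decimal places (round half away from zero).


AᵀA = [8003709/5778125 -27394038/5778125; -27394038/5778125 375744789/23112500]; tr = 3262077/184900, det = 194481/4622500
solving λ² − 3262077/184900·λ + 194481/4622500 = 0 gives λ = 441/25, 441/184900
σ_max=√(441/25)=(21/5), σ_min=√(441/184900)=(21/430) → κ = 86.0000

86.0000


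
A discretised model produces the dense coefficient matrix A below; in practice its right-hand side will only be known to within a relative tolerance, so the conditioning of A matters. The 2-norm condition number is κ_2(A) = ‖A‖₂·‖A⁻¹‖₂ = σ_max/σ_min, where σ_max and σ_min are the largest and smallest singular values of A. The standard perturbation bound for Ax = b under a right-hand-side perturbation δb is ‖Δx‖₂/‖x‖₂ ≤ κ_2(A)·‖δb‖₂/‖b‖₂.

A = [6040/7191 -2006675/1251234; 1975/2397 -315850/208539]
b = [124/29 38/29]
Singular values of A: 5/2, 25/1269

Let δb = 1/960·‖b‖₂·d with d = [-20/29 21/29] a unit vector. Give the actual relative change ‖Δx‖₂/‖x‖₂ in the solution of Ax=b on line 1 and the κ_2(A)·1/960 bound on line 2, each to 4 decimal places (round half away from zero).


0.0023
0.1322

σ_max = 5/2, σ_min = 25/1269
κ_2(A) = (5/2) / (25/1269) = 126.9000
perturbation bound = 126.9000·1/960 = 0.1322
solve Ax = b  →  x = [-88.8235 -49.1859]
2-norm of b is 4.4721; of x, 101.5326
re-solving with b+δb shifts x by Δx of norm 0.2365
relative error = 0.0023
tightness: 0.0023 against a bound of 0.1322 (unrounded ratio ≈ 0.0176)


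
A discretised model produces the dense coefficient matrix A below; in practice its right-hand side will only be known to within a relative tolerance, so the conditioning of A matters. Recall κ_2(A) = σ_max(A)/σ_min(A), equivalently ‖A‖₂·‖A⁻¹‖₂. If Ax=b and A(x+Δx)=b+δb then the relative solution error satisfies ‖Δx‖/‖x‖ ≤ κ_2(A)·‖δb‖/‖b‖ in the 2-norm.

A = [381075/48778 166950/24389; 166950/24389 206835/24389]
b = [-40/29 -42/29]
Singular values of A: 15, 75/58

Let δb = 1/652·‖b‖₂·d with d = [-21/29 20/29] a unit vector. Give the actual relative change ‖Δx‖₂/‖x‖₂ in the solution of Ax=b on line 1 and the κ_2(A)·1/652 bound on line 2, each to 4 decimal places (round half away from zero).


from the listed singular values, σ₁ = 15, σ_n = 75/58
κ_2(A) = 15 / (75/58) = 11.6000
perturbation bound = 11.6000·1/652 = 0.0178
solve Ax = b  →  x = [-0.0920 -0.0966]
‖b‖ = 2.0000, ‖x‖ = 0.1333
Δx = A⁻¹·δb where δb = 1/652·2.0000·d; ‖Δx‖ = 0.0024
dividing the unrounded norms, ‖Δx‖/‖x‖ = 0.0178
tightness: 0.0178 against a bound of 0.0178; the bound is attained (ratio 1)

0.0178
0.0178


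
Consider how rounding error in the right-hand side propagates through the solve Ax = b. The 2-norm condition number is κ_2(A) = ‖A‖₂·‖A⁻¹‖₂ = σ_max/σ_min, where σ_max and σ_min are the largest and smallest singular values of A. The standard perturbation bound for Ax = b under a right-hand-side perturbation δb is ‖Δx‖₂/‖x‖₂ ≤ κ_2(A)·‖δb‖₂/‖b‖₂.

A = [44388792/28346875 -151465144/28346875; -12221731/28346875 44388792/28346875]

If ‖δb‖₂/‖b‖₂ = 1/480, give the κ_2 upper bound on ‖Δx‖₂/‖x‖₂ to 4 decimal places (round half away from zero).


0.4724

M = AᵀA = [3391576902169/1285672515625 -11625380236008/1285672515625; -11625380236008/1285672515625 39859287523456/1285672515625]. tr(M)=69201383081/2057076025, det(M)=45265984/2057076025
solving λ² − 69201383081/2057076025·λ + 45265984/2057076025 = 0 gives λ = 841/25, 53824/82283041
so κ_2 = √((841/25) / (53824/82283041)) = 226.7750
worst-case relative error ≤ 226.7750 × 1/480 = 0.4724


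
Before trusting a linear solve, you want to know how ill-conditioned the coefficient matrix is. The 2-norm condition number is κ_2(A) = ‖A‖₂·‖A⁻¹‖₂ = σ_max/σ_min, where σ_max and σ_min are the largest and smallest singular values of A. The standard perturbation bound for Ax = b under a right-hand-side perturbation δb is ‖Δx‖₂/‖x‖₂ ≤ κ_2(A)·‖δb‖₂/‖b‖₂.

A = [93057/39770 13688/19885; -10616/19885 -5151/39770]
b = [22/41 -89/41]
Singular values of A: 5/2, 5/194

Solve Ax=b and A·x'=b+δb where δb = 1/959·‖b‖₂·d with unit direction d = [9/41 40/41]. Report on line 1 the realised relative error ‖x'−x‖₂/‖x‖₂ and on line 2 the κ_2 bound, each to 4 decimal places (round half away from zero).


largest singular value 5/2, smallest 5/194
κ_2(A) = (5/2) / (5/194) = 97.0000
perturbation bound = 97.0000·1/959 = 0.1011
solve Ax = b  →  x = [22.1120 -74.3840]
2-norm of b is 2.2361; of x, 77.6010
with δb = [0.0005 0.0023], A·Δx = δb → ‖Δx‖ = 0.0905
dividing the unrounded norms, ‖Δx‖/‖x‖ = 0.0012
so the bound overstates the realised error by a factor of ≈ 86.7606 (computed from the unrounded values)

0.0012
0.1011


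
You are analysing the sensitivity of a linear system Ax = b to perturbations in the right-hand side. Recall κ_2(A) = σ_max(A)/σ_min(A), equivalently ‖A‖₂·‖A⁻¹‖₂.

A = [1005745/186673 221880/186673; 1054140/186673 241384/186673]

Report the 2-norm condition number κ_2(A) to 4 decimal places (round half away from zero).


form AᵀA = [2524059625/41434969 567903960/41434969; 567903960/41434969 127820416/41434969] with trace 1577561/24649 and determinant 1600/24649
eigenvalues of AᵀA: λ = (tr ± √(tr²−4·det))/2 = 64, 25/24649
κ_2(A) = √(λ_max/λ_min) = √(64 / (25/24649)) = 251.2000

251.2000


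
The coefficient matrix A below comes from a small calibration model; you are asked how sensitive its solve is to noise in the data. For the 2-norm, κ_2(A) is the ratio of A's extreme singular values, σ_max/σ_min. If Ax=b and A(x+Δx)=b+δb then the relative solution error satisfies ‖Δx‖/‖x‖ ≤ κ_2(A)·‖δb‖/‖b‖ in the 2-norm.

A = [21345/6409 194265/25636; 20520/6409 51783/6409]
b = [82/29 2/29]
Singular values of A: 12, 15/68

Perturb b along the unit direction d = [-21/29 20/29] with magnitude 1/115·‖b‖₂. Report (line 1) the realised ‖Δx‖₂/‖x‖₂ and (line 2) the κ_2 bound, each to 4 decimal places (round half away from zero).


0.0123
0.4730

from the listed singular values, σ₁ = 12, σ_n = 15/68
κ = σ_max/σ_min = 12/(15/68) = 54.4000
perturbation bound = 54.4000·1/115 = 0.4730
solve Ax = b  →  x = [8.4333 -3.3333]
2-norm of b is 2.8284; of x, 9.0682
re-solving with b+δb shifts x by Δx of norm 0.1115
realised ‖Δx‖/‖x‖ = 0.0123
so the bound overstates the realised error by a factor of ≈ 38.4731 (computed from the unrounded values)


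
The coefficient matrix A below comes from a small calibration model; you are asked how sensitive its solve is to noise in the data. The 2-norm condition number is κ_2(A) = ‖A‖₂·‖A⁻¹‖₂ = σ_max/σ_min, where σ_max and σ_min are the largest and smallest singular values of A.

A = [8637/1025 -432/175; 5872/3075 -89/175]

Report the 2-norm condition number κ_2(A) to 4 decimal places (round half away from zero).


189.0000

M = AᵀA = [83981/1125 -57152/2625; -57152/2625 38909/6125]. tr(M)=35722/441, det(M)=9/49
eigenvalues of AᵀA: λ = (tr ± √(tr²−4·det))/2 = 81, 1/441
κ = σ_max/σ_min = 9/(1/21) = 189.0000


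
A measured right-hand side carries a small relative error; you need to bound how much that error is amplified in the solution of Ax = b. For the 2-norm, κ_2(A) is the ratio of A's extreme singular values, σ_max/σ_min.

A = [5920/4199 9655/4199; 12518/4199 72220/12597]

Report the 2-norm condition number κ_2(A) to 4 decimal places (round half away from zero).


39.9000

AᵀA = [1134596/104329 6364040/312987; 6364040/312987 35826625/938961]; tr = 159301/3249, det = 4900/3249
solving λ² − 159301/3249·λ + 4900/3249 = 0 gives λ = 49, 100/3249
κ_2(A) = √(λ_max/λ_min) = √(49 / (100/3249)) = 39.9000


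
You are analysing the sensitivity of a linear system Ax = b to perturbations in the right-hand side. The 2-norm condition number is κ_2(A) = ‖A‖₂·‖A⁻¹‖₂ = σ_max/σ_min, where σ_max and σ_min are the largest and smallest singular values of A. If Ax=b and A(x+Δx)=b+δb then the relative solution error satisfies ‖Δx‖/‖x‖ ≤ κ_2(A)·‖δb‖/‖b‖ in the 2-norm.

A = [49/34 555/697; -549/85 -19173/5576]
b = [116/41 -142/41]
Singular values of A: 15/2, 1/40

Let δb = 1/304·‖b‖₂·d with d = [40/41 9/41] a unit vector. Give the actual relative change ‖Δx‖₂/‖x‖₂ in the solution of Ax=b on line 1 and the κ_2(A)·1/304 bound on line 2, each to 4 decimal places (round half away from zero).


0.0074
0.9868

from the listed singular values, σ₁ = 15/2, σ_n = 1/40
κ = σ_max/σ_min = (15/2)/(1/40) = 300.0000
bound on ‖Δx‖/‖x‖: κ·ε = 300.0000·1/304 = 0.9868
solve Ax = b  →  x = [-37.1765 70.8392]
‖b‖ = 4.4721, ‖x‖ = 80.0018
δb = ε·‖b‖·d = [0.0144 0.0032]; solving A·Δx = δb gives ‖Δx‖ = 0.5884
relative error = 0.0074
so the bound overstates the realised error by a factor of ≈ 134.1671 (computed from the unrounded values)


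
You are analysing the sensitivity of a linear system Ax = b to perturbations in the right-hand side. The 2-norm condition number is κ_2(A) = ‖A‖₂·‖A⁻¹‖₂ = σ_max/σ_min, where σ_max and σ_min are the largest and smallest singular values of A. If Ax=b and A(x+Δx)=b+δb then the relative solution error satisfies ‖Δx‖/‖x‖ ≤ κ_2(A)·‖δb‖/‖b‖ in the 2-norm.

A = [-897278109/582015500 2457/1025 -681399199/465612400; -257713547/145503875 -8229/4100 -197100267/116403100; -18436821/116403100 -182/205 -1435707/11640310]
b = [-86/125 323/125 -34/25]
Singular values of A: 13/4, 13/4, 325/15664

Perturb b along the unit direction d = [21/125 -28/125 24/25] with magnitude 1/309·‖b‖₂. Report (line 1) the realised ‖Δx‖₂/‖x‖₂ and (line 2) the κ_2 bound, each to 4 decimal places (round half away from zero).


0.0049
0.5069

largest singular value 13/4, smallest 325/15664
κ_2(A) = (13/4) / (325/15664) = 156.6400
bound on ‖Δx‖/‖x‖: κ·ε = 156.6400·1/309 = 0.5069
solve Ax = b  →  x = [66.1633 -0.5328 -70.1026]
2-norm of b is 3.0000; of x, 96.3963
with δb = [0.0016 -0.0022 0.0093], A·Δx = δb → ‖Δx‖ = 0.4679
realised ‖Δx‖/‖x‖ = 0.0049
so the bound overstates the realised error by a factor of ≈ 104.4293 (computed from the unrounded values)


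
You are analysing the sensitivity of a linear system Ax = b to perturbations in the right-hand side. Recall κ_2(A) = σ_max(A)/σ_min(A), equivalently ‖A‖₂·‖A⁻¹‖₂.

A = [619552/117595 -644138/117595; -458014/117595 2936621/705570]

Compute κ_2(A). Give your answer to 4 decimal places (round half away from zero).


AᵀA = [23744860196/553143361 -74789508955/1659430083; -74789508955/1659430083 942425534689/19913160996]; tr = 2137027945/23677956, det = 2085136/5919489
eigenvalues of AᵀA: λ = (tr ± √(tr²−4·det))/2 = 361/4, 23104/5919489
κ = σ_max/σ_min = (19/2)/(152/2433) = 152.0625

152.0625


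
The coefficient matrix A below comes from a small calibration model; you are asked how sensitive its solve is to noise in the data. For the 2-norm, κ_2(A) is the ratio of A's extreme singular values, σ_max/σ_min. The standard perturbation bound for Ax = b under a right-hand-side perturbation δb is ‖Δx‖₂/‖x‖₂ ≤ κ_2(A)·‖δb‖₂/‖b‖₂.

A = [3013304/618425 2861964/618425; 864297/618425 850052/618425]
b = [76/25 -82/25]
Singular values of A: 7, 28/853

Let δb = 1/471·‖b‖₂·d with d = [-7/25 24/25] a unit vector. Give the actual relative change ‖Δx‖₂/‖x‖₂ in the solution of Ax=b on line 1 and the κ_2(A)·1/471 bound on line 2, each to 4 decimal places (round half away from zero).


σ_max = 7, σ_min = 28/853
κ = σ_max/σ_min = 7/(28/853) = 213.2500
κ_2(A)·‖δb‖/‖b‖ = 0.4528
solve Ax = b  →  x = [84.2463 -88.0443]
‖b‖₂ = 4.4721 and ‖x‖₂ = 121.8575
Δx = A⁻¹·δb where δb = 1/471·4.4721·d; ‖Δx‖ = 0.2893
dividing the unrounded norms, ‖Δx‖/‖x‖ = 0.0024
realised/bound (from unrounded values) ≈ 0.0052

0.0024
0.4528


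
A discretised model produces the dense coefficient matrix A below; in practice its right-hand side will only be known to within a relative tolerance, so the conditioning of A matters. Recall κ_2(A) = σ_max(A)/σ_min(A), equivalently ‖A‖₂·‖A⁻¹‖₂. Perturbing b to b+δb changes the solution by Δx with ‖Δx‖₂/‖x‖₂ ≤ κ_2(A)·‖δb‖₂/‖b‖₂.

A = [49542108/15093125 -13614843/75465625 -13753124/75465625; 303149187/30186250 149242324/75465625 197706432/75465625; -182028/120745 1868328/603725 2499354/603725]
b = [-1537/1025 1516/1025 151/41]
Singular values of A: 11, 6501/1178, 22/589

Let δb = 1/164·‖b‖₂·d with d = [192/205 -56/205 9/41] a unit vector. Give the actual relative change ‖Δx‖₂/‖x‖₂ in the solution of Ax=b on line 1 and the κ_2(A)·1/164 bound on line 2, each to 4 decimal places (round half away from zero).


from the listed singular values, σ₁ = 11, σ_n = 22/589
κ_2(A) = 11 / (22/589) = 294.5000
perturbation bound = 294.5000·1/164 = 1.7957
solve Ax = b  →  x = [-0.1157 21.8509 -15.4866]
‖b‖₂ = 4.2426 and ‖x‖₂ = 26.7827
δb = ε·‖b‖·d = [0.0242 -0.0071 0.0057]; solving A·Δx = δb gives ‖Δx‖ = 0.6926
relative error = 0.0259
so the bound overstates the realised error by a factor of ≈ 69.4401 (computed from the unrounded values)

0.0259
1.7957


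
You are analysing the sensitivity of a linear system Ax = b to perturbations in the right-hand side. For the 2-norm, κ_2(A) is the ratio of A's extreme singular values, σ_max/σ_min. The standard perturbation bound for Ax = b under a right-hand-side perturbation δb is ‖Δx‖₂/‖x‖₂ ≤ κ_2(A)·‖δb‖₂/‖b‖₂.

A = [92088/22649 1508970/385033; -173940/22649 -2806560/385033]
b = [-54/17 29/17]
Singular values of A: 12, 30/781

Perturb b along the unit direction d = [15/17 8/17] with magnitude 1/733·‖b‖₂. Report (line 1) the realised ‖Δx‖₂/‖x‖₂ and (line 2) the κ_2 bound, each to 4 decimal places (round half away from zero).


0.0025
0.4262

σ_max = 12, σ_min = 30/781
condition number: 12 ÷ (30/781) = 312.4000
worst-case relative error ≤ 312.4000 × 1/733 = 0.4262
solve Ax = b  →  x = [35.7270 -37.8759]
2-norm of b is 3.6056; of x, 52.0673
re-solving with b+δb shifts x by Δx of norm 0.1281
relative error = 0.0025
tightness: 0.0025 against a bound of 0.4262 (unrounded ratio ≈ 0.0058)


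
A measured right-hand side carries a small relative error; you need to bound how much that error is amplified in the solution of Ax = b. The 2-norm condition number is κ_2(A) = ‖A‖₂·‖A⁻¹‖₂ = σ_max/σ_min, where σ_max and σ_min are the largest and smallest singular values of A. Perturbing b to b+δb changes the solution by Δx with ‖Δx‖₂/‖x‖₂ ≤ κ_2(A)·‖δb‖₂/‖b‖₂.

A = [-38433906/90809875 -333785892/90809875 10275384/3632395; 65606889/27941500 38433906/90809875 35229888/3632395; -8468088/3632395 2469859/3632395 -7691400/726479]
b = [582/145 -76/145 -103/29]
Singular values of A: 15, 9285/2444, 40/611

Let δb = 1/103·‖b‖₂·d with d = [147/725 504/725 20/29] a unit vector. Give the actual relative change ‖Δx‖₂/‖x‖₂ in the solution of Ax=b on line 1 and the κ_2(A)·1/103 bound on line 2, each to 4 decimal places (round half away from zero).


σ_max = 15, σ_min = 40/611
κ_2(A) = 15 / (40/611) = 229.1250
bound on ‖Δx‖/‖x‖: κ·ε = 229.1250·1/103 = 2.2245
solve Ax = b  →  x = [28.3600 -9.3684 -6.5110]
‖b‖₂ = 5.3852 and ‖x‖₂ = 30.5688
with δb = [0.0106 0.0363 0.0361], A·Δx = δb → ‖Δx‖ = 0.7986
realised ‖Δx‖/‖x‖ = 0.0261
realised/bound (from unrounded values) ≈ 0.0117

0.0261
2.2245


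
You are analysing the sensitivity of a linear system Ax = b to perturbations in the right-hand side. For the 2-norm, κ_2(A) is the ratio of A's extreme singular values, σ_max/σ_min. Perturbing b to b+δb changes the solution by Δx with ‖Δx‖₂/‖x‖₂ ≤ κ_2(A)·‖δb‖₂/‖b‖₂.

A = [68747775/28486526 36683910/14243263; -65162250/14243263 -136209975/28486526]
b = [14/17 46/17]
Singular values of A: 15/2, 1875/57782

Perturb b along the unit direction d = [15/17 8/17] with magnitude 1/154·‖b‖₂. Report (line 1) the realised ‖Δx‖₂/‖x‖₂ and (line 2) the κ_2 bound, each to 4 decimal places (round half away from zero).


0.0092
1.5008

largest singular value 15/2, smallest 1875/57782
κ_2(A) = (15/2) / (1875/57782) = 231.1280
perturbation bound = 231.1280·1/154 = 1.5008
solve Ax = b  →  x = [-44.8155 42.3132]
‖b‖ = 2.8284, ‖x‖ = 61.6347
re-solving with b+δb shifts x by Δx of norm 0.5660
relative error = 0.0092
tightness: 0.0092 against a bound of 1.5008 (unrounded ratio ≈ 0.0061)


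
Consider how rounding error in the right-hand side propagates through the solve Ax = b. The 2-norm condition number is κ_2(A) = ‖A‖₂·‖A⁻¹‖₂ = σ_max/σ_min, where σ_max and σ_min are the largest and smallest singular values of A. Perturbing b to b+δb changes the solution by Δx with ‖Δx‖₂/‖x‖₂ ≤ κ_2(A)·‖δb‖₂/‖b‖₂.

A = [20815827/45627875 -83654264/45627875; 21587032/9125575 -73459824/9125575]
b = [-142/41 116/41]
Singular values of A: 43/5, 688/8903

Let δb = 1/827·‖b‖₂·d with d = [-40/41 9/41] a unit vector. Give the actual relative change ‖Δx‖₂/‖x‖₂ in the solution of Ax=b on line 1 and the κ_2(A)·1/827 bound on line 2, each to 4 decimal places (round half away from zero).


0.0014
0.1346

largest singular value 43/5, smallest 688/8903
condition number: (43/5) ÷ (688/8903) = 111.2875
worst-case relative error ≤ 111.2875 × 1/827 = 0.1346
solve Ax = b  →  x = [49.7563 14.2700]
2-norm of b is 4.4721; of x, 51.7622
Δx = A⁻¹·δb where δb = 1/827·4.4721·d; ‖Δx‖ = 0.0700
relative error = 0.0014
realised/bound (from unrounded values) ≈ 0.0100


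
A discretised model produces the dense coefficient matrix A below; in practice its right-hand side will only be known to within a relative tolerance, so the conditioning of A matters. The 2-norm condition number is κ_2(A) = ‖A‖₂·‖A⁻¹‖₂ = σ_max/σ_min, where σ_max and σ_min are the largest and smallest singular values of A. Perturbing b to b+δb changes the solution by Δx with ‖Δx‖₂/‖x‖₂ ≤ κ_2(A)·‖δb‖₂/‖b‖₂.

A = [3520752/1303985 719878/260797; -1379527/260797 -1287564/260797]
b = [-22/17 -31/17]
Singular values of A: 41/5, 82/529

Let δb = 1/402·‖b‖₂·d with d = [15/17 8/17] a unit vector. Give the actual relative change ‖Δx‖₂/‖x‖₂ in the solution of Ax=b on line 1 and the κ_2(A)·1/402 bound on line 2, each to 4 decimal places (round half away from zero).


0.0028
0.1316

largest singular value 41/5, smallest 82/529
condition number: (41/5) ÷ (82/529) = 52.9000
bound on ‖Δx‖/‖x‖: κ·ε = 52.9000·1/402 = 0.1316
solve Ax = b  →  x = [8.9865 -9.2590]
‖b‖ = 2.2361, ‖x‖ = 12.9030
with δb = [0.0049 0.0026], A·Δx = δb → ‖Δx‖ = 0.0359
dividing the unrounded norms, ‖Δx‖/‖x‖ = 0.0028
so the bound overstates the realised error by a factor of ≈ 47.3173 (computed from the unrounded values)


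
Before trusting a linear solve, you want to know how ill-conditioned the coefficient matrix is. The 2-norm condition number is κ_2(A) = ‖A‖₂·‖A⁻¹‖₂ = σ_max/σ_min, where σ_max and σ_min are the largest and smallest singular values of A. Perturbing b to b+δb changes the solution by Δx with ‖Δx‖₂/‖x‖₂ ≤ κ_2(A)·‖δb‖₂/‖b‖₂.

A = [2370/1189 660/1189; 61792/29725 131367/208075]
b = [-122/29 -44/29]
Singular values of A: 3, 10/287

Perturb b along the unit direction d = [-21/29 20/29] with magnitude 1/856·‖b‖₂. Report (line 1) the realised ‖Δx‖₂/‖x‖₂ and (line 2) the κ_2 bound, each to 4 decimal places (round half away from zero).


largest singular value 3, smallest 10/287
κ = σ_max/σ_min = 3/(10/287) = 86.1000
bound on ‖Δx‖/‖x‖: κ·ε = 86.1000·1/856 = 0.1006
solve Ax = b  →  x = [-17.3520 54.7307]
‖b‖ = 4.4721, ‖x‖ = 57.4155
δb = ε·‖b‖·d = [-0.0038 0.0036]; solving A·Δx = δb gives ‖Δx‖ = 0.1499
dividing the unrounded norms, ‖Δx‖/‖x‖ = 0.0026
so the bound overstates the realised error by a factor of ≈ 38.5155 (computed from the unrounded values)

0.0026
0.1006


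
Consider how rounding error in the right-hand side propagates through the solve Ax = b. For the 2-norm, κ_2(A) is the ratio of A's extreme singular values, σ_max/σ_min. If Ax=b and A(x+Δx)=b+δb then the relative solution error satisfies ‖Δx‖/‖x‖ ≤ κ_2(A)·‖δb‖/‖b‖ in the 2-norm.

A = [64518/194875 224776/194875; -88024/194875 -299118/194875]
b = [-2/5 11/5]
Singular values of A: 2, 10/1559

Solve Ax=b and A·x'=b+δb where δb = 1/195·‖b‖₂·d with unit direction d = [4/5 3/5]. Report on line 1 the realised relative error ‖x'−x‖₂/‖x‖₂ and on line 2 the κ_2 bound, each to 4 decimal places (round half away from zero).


largest singular value 2, smallest 10/1559
κ = σ_max/σ_min = 2/(10/1559) = 311.8000
perturbation bound = 311.8000·1/195 = 1.5990
solve Ax = b  →  x = [-149.9440 42.6920]
‖b‖ = 2.2361, ‖x‖ = 155.9032
with δb = [0.0092 0.0069], A·Δx = δb → ‖Δx‖ = 1.7877
relative error = 0.0115
realised/bound (from unrounded values) ≈ 0.0072

0.0115
1.5990


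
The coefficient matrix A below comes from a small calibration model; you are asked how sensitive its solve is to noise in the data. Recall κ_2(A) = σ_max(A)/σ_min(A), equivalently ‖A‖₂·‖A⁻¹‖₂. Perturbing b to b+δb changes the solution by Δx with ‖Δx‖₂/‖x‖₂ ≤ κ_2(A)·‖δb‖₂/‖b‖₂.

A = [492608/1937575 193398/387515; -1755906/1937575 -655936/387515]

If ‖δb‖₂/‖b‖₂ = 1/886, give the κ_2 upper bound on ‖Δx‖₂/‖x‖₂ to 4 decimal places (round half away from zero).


form AᵀA = [5321389636/6006715009 9976250880/6006715009; 9976250880/6006715009 18706192900/6006715009] with trace 83140424/20784481 and determinant 10000/20784481
char-poly roots: 4 and 2500/20784481
σ_max=√4=2, σ_min=√(2500/20784481)=(50/4559) → κ = 182.3600
worst-case relative error ≤ 182.3600 × 1/886 = 0.2058

0.2058


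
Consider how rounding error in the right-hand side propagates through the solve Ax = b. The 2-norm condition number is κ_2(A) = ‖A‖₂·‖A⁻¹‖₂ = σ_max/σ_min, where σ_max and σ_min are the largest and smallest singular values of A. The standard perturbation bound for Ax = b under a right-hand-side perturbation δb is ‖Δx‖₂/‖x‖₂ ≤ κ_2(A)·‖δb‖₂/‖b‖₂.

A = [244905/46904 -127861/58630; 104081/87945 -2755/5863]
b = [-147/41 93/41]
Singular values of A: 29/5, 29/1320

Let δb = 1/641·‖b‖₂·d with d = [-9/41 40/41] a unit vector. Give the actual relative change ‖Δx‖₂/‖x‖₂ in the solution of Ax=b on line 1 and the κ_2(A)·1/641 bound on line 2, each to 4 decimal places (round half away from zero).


0.0022
0.4119

from the listed singular values, σ₁ = 29/5, σ_n = 29/1320
κ_2(A) = (29/5) / (29/1320) = 264.0000
worst-case relative error ≤ 264.0000 × 1/641 = 0.4119
solve Ax = b  →  x = [52.0424 126.2467]
2-norm of b is 4.2426; of x, 136.5527
δb = ε·‖b‖·d = [-0.0015 0.0065]; solving A·Δx = δb gives ‖Δx‖ = 0.3013
relative error = 0.0022
so the bound overstates the realised error by a factor of ≈ 186.6775 (computed from the unrounded values)


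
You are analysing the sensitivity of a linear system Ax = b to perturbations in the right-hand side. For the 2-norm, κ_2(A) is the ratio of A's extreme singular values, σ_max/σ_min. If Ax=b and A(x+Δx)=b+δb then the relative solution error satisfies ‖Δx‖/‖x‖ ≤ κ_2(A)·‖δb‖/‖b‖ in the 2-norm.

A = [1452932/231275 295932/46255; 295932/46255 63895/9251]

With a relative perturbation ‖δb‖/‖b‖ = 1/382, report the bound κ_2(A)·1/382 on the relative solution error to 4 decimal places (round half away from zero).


AᵀA = [5113442464/63600625 1073345364/12720125; 1073345364/12720125 225493489/2544025]; tr = 12783329/75625, det = 456976/75625
eigenvalues of AᵀA: λ = (tr ± √(tr²−4·det))/2 = 169, 2704/75625
κ = σ_max/σ_min = 13/(52/275) = 68.7500
κ_2(A)·‖δb‖/‖b‖ = 0.1800

0.1800


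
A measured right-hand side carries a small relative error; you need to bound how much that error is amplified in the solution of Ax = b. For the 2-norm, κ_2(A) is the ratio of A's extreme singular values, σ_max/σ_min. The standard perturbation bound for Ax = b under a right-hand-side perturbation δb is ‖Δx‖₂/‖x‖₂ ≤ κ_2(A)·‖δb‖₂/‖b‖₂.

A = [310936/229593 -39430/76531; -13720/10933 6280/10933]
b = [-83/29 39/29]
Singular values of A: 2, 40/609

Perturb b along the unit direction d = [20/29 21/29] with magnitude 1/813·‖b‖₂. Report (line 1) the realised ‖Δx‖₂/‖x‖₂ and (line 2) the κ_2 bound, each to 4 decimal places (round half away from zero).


σ_max = 2, σ_min = 40/609
κ_2(A) = 2 / (40/609) = 30.4500
κ_2(A)·‖δb‖/‖b‖ = 0.0375
solve Ax = b  →  x = [-7.2404 -13.4769]
‖b‖ = 3.1623, ‖x‖ = 15.2987
re-solving with b+δb shifts x by Δx of norm 0.0592
relative error = 0.0039
tightness: 0.0039 against a bound of 0.0375 (unrounded ratio ≈ 0.1034)

0.0039
0.0375


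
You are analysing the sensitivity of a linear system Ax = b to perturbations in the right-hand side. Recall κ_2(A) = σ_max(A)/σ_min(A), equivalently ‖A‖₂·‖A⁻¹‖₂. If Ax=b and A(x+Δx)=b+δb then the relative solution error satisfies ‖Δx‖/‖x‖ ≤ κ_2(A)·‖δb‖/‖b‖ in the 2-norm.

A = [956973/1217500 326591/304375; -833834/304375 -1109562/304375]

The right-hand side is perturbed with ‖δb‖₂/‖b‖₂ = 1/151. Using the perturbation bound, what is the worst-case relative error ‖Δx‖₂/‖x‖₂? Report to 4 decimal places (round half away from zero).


AᵀA = [19264421689/2371690000 6421281363/592922500; 6421281363/592922500 2140463221/148230625]; tr = 2140473329/94867600, det = 130321/23716900
char-poly roots: 361/16 and 1444/5929225
so κ_2 = √((361/16) / (1444/5929225)) = 304.3750
worst-case relative error ≤ 304.3750 × 1/151 = 2.0157

2.0157


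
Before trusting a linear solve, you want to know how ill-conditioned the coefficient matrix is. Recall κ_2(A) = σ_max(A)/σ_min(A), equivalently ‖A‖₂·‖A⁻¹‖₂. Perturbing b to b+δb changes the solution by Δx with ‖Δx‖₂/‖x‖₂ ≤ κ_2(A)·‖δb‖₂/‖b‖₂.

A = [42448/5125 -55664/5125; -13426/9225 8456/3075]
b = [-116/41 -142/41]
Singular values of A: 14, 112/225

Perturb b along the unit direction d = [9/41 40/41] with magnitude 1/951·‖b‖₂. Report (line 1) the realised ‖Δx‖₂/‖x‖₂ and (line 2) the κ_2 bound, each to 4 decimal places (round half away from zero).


0.0012
0.0296

from the listed singular values, σ₁ = 14, σ_n = 112/225
condition number: 14 ÷ (112/225) = 28.1250
worst-case relative error ≤ 28.1250 × 1/951 = 0.0296
solve Ax = b  →  x = [-6.5143 -4.7071]
2-norm of b is 4.4721; of x, 8.0370
Δx = A⁻¹·δb where δb = 1/951·4.4721·d; ‖Δx‖ = 0.0094
realised ‖Δx‖/‖x‖ = 0.0012
tightness: 0.0012 against a bound of 0.0296 (unrounded ratio ≈ 0.0397)


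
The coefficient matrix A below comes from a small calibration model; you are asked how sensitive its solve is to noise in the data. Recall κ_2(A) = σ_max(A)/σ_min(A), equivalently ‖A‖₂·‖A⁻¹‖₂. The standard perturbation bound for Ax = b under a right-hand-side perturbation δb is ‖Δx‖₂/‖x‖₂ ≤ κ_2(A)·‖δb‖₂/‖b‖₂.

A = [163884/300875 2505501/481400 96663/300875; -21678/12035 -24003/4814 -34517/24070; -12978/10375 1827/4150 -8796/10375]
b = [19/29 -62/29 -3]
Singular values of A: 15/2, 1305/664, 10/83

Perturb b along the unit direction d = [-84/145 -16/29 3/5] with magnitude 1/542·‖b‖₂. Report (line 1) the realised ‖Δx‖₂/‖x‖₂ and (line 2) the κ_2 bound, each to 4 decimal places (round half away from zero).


σ_max = 15/2, σ_min = 10/83
condition number: (15/2) ÷ (10/83) = 62.2500
perturbation bound = 62.2500·1/542 = 0.1149
solve Ax = b  →  x = [6.2120 -0.1714 -5.7160]
2-norm of b is 3.7417; of x, 8.4434
re-solving with b+δb shifts x by Δx of norm 0.0573
realised ‖Δx‖/‖x‖ = 0.0068
tightness: 0.0068 against a bound of 0.1149 (unrounded ratio ≈ 0.0591)

0.0068
0.1149
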